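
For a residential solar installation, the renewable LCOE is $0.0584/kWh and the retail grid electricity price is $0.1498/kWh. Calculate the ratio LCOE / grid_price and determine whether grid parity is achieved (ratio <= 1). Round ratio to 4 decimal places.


Compare LCOE to grid price:
  LCOE = $0.0584/kWh, Grid price = $0.1498/kWh
  Ratio = LCOE / grid_price = 0.0584 / 0.1498 = 0.3899
  Grid parity achieved (ratio <= 1)? yes

0.3899


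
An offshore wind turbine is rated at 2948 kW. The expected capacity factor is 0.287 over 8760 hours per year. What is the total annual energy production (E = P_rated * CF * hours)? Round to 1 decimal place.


Annual energy = rated_kW * capacity_factor * hours_per_year
Given: P_rated = 2948 kW, CF = 0.287, hours = 8760
E = 2948 * 0.287 * 8760
E = 7411625.8 kWh

7411625.8


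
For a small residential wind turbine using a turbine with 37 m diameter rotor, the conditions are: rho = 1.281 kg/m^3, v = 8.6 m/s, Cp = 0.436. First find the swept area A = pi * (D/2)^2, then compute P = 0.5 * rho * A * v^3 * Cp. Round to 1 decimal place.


Step 1 -- Compute swept area:
  A = pi * (D/2)^2 = pi * (37/2)^2 = 1075.21 m^2
Step 2 -- Apply wind power equation:
  P = 0.5 * rho * A * v^3 * Cp
  v^3 = 8.6^3 = 636.056
  P = 0.5 * 1.281 * 1075.21 * 636.056 * 0.436
  P = 190982.8 W

190982.8


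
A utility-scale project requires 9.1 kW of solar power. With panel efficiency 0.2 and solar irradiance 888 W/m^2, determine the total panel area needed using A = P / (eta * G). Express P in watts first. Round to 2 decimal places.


Convert target power to watts: P = 9.1 * 1000 = 9100.0 W
Compute denominator: eta * G = 0.2 * 888 = 177.6
Required area A = P / (eta * G) = 9100.0 / 177.6
A = 51.24 m^2

51.24


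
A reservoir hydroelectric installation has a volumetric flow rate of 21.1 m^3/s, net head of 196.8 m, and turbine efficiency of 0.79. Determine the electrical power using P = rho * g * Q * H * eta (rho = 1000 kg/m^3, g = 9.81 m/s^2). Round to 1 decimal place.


Apply the hydropower formula P = rho * g * Q * H * eta
rho * g = 1000 * 9.81 = 9810.0
P = 9810.0 * 21.1 * 196.8 * 0.79
P = 32181304.8 W

32181304.8


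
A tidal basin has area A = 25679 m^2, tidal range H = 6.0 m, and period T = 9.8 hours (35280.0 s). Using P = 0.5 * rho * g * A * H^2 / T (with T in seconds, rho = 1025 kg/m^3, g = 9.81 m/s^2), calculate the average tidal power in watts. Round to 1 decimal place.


Convert period to seconds: T = 9.8 * 3600 = 35280.0 s
H^2 = 6.0^2 = 36.0
P = 0.5 * rho * g * A * H^2 / T
P = 0.5 * 1025 * 9.81 * 25679 * 36.0 / 35280.0
P = 131739.2 W

131739.2


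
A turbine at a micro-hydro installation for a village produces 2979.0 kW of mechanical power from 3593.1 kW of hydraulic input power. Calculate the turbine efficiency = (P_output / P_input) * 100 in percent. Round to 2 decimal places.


Turbine efficiency = (output power / input power) * 100
eta = (2979.0 / 3593.1) * 100
eta = 82.91%

82.91


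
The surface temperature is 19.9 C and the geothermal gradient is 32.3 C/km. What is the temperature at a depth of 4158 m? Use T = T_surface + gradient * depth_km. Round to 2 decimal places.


Convert depth to km: 4158 / 1000 = 4.158 km
Temperature increase = gradient * depth_km = 32.3 * 4.158 = 134.3 C
Temperature at depth = T_surface + delta_T = 19.9 + 134.3
T = 154.20 C

154.20


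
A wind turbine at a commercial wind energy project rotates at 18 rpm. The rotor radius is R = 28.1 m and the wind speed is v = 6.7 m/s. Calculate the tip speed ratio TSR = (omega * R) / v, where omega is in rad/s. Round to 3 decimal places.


Convert rotational speed to rad/s:
  omega = 18 * 2 * pi / 60 = 1.885 rad/s
Compute tip speed:
  v_tip = omega * R = 1.885 * 28.1 = 52.967 m/s
Tip speed ratio:
  TSR = v_tip / v_wind = 52.967 / 6.7 = 7.906

7.906


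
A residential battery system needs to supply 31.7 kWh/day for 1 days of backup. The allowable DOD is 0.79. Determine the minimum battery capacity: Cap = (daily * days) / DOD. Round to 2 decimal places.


Total energy needed = daily * days = 31.7 * 1 = 31.7 kWh
Account for depth of discharge:
  Cap = total_energy / DOD = 31.7 / 0.79
  Cap = 40.13 kWh

40.13


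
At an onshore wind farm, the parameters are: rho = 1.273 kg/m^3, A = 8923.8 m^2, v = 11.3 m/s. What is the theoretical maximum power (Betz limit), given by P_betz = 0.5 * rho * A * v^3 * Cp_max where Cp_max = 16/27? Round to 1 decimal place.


The Betz coefficient Cp_max = 16/27 = 0.5926
v^3 = 11.3^3 = 1442.897
P_betz = 0.5 * rho * A * v^3 * Cp_max
P_betz = 0.5 * 1.273 * 8923.8 * 1442.897 * 0.5926
P_betz = 4856683.3 W

4856683.3


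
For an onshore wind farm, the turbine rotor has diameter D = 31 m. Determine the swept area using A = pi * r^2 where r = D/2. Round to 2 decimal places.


Compute the rotor radius:
  r = D / 2 = 31 / 2 = 15.5 m
Calculate swept area:
  A = pi * r^2 = pi * 15.5^2
  A = 754.77 m^2

754.77


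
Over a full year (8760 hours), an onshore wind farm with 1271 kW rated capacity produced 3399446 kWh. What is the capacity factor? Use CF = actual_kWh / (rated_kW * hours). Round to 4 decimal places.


Capacity factor = actual output / maximum possible output
Maximum possible = rated * hours = 1271 * 8760 = 11133960 kWh
CF = 3399446 / 11133960
CF = 0.3053

0.3053


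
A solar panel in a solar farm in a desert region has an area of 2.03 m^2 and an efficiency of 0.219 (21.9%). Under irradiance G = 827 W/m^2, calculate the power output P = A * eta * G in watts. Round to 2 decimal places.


Use the solar power formula P = A * eta * G.
Given: A = 2.03 m^2, eta = 0.219, G = 827 W/m^2
P = 2.03 * 0.219 * 827
P = 367.66 W

367.66


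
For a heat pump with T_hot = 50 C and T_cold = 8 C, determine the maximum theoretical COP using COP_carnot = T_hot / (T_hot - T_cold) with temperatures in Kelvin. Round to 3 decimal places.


Convert to Kelvin:
  T_hot = 50 + 273.15 = 323.15 K
  T_cold = 8 + 273.15 = 281.15 K
Apply Carnot COP formula:
  COP = T_hot_K / (T_hot_K - T_cold_K) = 323.15 / 42.0
  COP = 7.694

7.694


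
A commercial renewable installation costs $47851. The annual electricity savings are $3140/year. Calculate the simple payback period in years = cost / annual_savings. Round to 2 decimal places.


Simple payback period = initial cost / annual savings
Payback = 47851 / 3140
Payback = 15.24 years

15.24


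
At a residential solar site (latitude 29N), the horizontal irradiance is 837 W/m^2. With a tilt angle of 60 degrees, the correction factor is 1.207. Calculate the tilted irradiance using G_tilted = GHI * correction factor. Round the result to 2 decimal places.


Identify the given values:
  GHI = 837 W/m^2, tilt correction factor = 1.207
Apply the formula G_tilted = GHI * factor:
  G_tilted = 837 * 1.207
  G_tilted = 1010.26 W/m^2

1010.26


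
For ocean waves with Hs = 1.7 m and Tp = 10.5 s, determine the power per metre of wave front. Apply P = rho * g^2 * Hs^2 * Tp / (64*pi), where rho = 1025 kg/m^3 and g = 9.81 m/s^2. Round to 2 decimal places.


Apply wave power formula:
  g^2 = 9.81^2 = 96.2361
  Hs^2 = 1.7^2 = 2.89
  Numerator = rho * g^2 * Hs^2 * Tp = 1025 * 96.2361 * 2.89 * 10.5 = 2993291.57
  Denominator = 64 * pi = 201.0619
  P = 2993291.57 / 201.0619 = 14887.41 W/m

14887.41


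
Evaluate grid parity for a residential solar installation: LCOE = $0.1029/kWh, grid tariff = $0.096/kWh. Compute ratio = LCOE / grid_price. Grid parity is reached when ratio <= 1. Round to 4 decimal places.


Compare LCOE to grid price:
  LCOE = $0.1029/kWh, Grid price = $0.096/kWh
  Ratio = LCOE / grid_price = 0.1029 / 0.096 = 1.0719
  Grid parity achieved (ratio <= 1)? no

1.0719


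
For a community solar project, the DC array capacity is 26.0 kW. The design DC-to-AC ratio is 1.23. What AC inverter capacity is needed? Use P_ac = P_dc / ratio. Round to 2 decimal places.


The inverter AC capacity is determined by the DC/AC ratio.
Given: P_dc = 26.0 kW, DC/AC ratio = 1.23
P_ac = P_dc / ratio = 26.0 / 1.23
P_ac = 21.14 kW

21.14


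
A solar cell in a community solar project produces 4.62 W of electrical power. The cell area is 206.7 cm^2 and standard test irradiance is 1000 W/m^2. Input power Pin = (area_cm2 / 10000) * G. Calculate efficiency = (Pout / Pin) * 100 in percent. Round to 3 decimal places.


First compute the input power:
  Pin = area_cm2 / 10000 * G = 206.7 / 10000 * 1000 = 20.67 W
Then compute efficiency:
  Efficiency = (Pout / Pin) * 100 = (4.62 / 20.67) * 100
  Efficiency = 22.351%

22.351


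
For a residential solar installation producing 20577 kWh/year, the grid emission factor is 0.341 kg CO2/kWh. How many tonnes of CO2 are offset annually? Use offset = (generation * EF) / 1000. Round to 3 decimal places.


CO2 offset in kg = generation * emission_factor
CO2 offset = 20577 * 0.341 = 7016.76 kg
Convert to tonnes:
  CO2 offset = 7016.76 / 1000 = 7.017 tonnes

7.017


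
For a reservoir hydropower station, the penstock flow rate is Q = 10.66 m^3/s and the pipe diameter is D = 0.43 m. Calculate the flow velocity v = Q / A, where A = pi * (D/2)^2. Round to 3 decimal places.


Compute pipe cross-sectional area:
  A = pi * (D/2)^2 = pi * (0.43/2)^2 = 0.1452 m^2
Calculate velocity:
  v = Q / A = 10.66 / 0.1452
  v = 73.406 m/s

73.406


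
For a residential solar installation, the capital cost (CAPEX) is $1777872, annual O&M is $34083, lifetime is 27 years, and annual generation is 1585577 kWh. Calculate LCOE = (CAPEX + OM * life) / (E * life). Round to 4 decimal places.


Total cost = CAPEX + OM * lifetime = 1777872 + 34083 * 27 = 1777872 + 920241 = 2698113
Total generation = annual * lifetime = 1585577 * 27 = 42810579 kWh
LCOE = 2698113 / 42810579
LCOE = 0.0630 $/kWh

0.0630


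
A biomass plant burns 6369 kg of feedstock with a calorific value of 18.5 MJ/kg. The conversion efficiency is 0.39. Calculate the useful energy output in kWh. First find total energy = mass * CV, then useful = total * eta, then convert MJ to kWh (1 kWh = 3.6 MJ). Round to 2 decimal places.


Total energy = mass * CV = 6369 * 18.5 = 117826.5 MJ
Useful energy = total * eta = 117826.5 * 0.39 = 45952.34 MJ
Convert to kWh: 45952.34 / 3.6
Useful energy = 12764.54 kWh

12764.54


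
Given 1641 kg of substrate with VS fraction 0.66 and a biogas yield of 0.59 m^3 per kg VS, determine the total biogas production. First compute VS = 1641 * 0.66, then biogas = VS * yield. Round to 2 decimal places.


Compute volatile solids:
  VS = mass * VS_fraction = 1641 * 0.66 = 1083.06 kg
Calculate biogas volume:
  Biogas = VS * specific_yield = 1083.06 * 0.59
  Biogas = 639.01 m^3

639.01


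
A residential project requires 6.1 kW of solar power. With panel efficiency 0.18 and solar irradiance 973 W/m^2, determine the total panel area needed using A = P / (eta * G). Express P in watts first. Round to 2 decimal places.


Convert target power to watts: P = 6.1 * 1000 = 6100.0 W
Compute denominator: eta * G = 0.18 * 973 = 175.14
Required area A = P / (eta * G) = 6100.0 / 175.14
A = 34.83 m^2

34.83


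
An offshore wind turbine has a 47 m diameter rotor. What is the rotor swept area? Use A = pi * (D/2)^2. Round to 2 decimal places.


Compute the rotor radius:
  r = D / 2 = 47 / 2 = 23.5 m
Calculate swept area:
  A = pi * r^2 = pi * 23.5^2
  A = 1734.94 m^2

1734.94


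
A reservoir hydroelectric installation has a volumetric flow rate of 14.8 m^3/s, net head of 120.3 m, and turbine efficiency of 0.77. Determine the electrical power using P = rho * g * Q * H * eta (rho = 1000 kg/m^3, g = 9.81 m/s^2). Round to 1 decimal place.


Apply the hydropower formula P = rho * g * Q * H * eta
rho * g = 1000 * 9.81 = 9810.0
P = 9810.0 * 14.8 * 120.3 * 0.77
P = 13448909.6 W

13448909.6


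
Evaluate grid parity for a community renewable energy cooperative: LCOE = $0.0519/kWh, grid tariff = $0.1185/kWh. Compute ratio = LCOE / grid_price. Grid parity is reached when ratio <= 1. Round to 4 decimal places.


Compare LCOE to grid price:
  LCOE = $0.0519/kWh, Grid price = $0.1185/kWh
  Ratio = LCOE / grid_price = 0.0519 / 0.1185 = 0.4380
  Grid parity achieved (ratio <= 1)? yes

0.4380


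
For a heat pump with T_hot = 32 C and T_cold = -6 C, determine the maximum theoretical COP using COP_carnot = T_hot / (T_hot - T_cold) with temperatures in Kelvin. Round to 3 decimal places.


Convert to Kelvin:
  T_hot = 32 + 273.15 = 305.15 K
  T_cold = -6 + 273.15 = 267.15 K
Apply Carnot COP formula:
  COP = T_hot_K / (T_hot_K - T_cold_K) = 305.15 / 38.0
  COP = 8.030

8.030


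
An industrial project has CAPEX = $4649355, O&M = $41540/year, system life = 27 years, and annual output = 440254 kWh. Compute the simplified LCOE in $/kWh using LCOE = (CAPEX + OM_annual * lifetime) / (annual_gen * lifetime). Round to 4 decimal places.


Total cost = CAPEX + OM * lifetime = 4649355 + 41540 * 27 = 4649355 + 1121580 = 5770935
Total generation = annual * lifetime = 440254 * 27 = 11886858 kWh
LCOE = 5770935 / 11886858
LCOE = 0.4855 $/kWh

0.4855


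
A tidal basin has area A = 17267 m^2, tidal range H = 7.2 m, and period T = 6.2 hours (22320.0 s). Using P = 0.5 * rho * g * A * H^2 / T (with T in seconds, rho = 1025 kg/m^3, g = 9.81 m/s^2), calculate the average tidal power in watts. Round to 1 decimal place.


Convert period to seconds: T = 6.2 * 3600 = 22320.0 s
H^2 = 7.2^2 = 51.84
P = 0.5 * rho * g * A * H^2 / T
P = 0.5 * 1025 * 9.81 * 17267 * 51.84 / 22320.0
P = 201627.9 W

201627.9


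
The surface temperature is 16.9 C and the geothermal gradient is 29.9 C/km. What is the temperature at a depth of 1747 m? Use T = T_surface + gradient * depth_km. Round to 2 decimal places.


Convert depth to km: 1747 / 1000 = 1.747 km
Temperature increase = gradient * depth_km = 29.9 * 1.747 = 52.24 C
Temperature at depth = T_surface + delta_T = 16.9 + 52.24
T = 69.14 C

69.14


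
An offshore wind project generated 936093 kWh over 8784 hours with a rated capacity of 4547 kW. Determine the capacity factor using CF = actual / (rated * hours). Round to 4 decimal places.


Capacity factor = actual output / maximum possible output
Maximum possible = rated * hours = 4547 * 8784 = 39940848 kWh
CF = 936093 / 39940848
CF = 0.0234

0.0234


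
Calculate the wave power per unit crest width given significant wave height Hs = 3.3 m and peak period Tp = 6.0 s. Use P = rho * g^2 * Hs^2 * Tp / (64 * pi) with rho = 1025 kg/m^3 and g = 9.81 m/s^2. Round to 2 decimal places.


Apply wave power formula:
  g^2 = 9.81^2 = 96.2361
  Hs^2 = 3.3^2 = 10.89
  Numerator = rho * g^2 * Hs^2 * Tp = 1025 * 96.2361 * 10.89 * 6.0 = 6445268.44
  Denominator = 64 * pi = 201.0619
  P = 6445268.44 / 201.0619 = 32056.14 W/m

32056.14


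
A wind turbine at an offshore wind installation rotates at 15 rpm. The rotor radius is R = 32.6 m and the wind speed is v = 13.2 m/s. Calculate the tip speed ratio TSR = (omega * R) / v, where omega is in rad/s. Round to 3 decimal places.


Convert rotational speed to rad/s:
  omega = 15 * 2 * pi / 60 = 1.5708 rad/s
Compute tip speed:
  v_tip = omega * R = 1.5708 * 32.6 = 51.208 m/s
Tip speed ratio:
  TSR = v_tip / v_wind = 51.208 / 13.2 = 3.879

3.879


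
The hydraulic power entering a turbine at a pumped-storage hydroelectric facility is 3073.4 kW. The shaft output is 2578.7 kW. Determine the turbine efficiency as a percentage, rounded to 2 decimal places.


Turbine efficiency = (output power / input power) * 100
eta = (2578.7 / 3073.4) * 100
eta = 83.90%

83.90


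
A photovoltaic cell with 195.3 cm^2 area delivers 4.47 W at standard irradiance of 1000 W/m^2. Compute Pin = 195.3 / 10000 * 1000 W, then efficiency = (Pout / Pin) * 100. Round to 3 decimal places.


First compute the input power:
  Pin = area_cm2 / 10000 * G = 195.3 / 10000 * 1000 = 19.53 W
Then compute efficiency:
  Efficiency = (Pout / Pin) * 100 = (4.47 / 19.53) * 100
  Efficiency = 22.888%

22.888


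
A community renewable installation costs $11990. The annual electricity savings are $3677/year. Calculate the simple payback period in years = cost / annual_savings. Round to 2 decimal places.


Simple payback period = initial cost / annual savings
Payback = 11990 / 3677
Payback = 3.26 years

3.26


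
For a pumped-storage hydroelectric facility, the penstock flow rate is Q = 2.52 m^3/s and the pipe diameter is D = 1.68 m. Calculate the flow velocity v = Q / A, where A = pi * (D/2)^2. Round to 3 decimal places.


Compute pipe cross-sectional area:
  A = pi * (D/2)^2 = pi * (1.68/2)^2 = 2.2167 m^2
Calculate velocity:
  v = Q / A = 2.52 / 2.2167
  v = 1.137 m/s

1.137


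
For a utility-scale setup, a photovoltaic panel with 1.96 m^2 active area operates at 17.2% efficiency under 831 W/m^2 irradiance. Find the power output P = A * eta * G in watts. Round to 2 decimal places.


Use the solar power formula P = A * eta * G.
Given: A = 1.96 m^2, eta = 0.172, G = 831 W/m^2
P = 1.96 * 0.172 * 831
P = 280.15 W

280.15


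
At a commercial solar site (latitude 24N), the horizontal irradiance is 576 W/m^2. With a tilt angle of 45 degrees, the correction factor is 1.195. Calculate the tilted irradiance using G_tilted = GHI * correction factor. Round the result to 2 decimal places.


Identify the given values:
  GHI = 576 W/m^2, tilt correction factor = 1.195
Apply the formula G_tilted = GHI * factor:
  G_tilted = 576 * 1.195
  G_tilted = 688.32 W/m^2

688.32


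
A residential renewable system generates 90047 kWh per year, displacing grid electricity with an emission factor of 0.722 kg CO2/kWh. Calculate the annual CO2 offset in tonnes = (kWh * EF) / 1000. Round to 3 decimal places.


CO2 offset in kg = generation * emission_factor
CO2 offset = 90047 * 0.722 = 65013.93 kg
Convert to tonnes:
  CO2 offset = 65013.93 / 1000 = 65.014 tonnes

65.014


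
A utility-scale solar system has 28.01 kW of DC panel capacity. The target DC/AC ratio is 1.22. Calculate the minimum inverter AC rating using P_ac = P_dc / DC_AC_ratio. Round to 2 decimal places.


The inverter AC capacity is determined by the DC/AC ratio.
Given: P_dc = 28.01 kW, DC/AC ratio = 1.22
P_ac = P_dc / ratio = 28.01 / 1.22
P_ac = 22.96 kW

22.96


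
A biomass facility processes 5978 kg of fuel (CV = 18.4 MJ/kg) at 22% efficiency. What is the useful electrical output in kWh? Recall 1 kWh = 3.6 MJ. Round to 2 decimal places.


Total energy = mass * CV = 5978 * 18.4 = 109995.2 MJ
Useful energy = total * eta = 109995.2 * 0.22 = 24198.94 MJ
Convert to kWh: 24198.94 / 3.6
Useful energy = 6721.93 kWh

6721.93


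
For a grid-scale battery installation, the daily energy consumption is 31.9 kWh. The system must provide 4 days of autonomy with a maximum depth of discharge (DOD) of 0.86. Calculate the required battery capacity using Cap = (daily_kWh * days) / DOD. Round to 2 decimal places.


Total energy needed = daily * days = 31.9 * 4 = 127.6 kWh
Account for depth of discharge:
  Cap = total_energy / DOD = 127.6 / 0.86
  Cap = 148.37 kWh

148.37


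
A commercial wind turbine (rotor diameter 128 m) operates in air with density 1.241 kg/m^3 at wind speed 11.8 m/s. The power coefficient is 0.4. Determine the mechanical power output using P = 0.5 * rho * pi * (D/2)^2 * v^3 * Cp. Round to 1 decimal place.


Step 1 -- Compute swept area:
  A = pi * (D/2)^2 = pi * (128/2)^2 = 12867.96 m^2
Step 2 -- Apply wind power equation:
  P = 0.5 * rho * A * v^3 * Cp
  v^3 = 11.8^3 = 1643.032
  P = 0.5 * 1.241 * 12867.96 * 1643.032 * 0.4
  P = 5247562.5 W

5247562.5


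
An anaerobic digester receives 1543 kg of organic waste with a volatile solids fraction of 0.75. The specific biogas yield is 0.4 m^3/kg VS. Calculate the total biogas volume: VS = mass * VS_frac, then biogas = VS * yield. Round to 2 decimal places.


Compute volatile solids:
  VS = mass * VS_fraction = 1543 * 0.75 = 1157.25 kg
Calculate biogas volume:
  Biogas = VS * specific_yield = 1157.25 * 0.4
  Biogas = 462.90 m^3

462.90


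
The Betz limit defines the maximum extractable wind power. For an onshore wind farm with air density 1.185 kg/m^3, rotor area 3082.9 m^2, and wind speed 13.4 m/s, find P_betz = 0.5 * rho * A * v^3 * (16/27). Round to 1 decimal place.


The Betz coefficient Cp_max = 16/27 = 0.5926
v^3 = 13.4^3 = 2406.104
P_betz = 0.5 * rho * A * v^3 * Cp_max
P_betz = 0.5 * 1.185 * 3082.9 * 2406.104 * 0.5926
P_betz = 2604464.3 W

2604464.3


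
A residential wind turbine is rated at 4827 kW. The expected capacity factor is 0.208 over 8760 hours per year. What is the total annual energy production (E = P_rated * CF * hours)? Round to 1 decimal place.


Annual energy = rated_kW * capacity_factor * hours_per_year
Given: P_rated = 4827 kW, CF = 0.208, hours = 8760
E = 4827 * 0.208 * 8760
E = 8795180.2 kWh

8795180.2


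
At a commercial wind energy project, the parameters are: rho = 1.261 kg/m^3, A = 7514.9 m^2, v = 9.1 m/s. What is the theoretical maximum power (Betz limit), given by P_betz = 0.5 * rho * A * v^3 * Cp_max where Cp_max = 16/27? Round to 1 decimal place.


The Betz coefficient Cp_max = 16/27 = 0.5926
v^3 = 9.1^3 = 753.571
P_betz = 0.5 * rho * A * v^3 * Cp_max
P_betz = 0.5 * 1.261 * 7514.9 * 753.571 * 0.5926
P_betz = 2115868.6 W

2115868.6


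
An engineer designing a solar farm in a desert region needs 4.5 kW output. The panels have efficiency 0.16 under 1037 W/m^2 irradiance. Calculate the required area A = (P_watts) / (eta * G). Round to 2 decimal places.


Convert target power to watts: P = 4.5 * 1000 = 4500.0 W
Compute denominator: eta * G = 0.16 * 1037 = 165.92
Required area A = P / (eta * G) = 4500.0 / 165.92
A = 27.12 m^2

27.12


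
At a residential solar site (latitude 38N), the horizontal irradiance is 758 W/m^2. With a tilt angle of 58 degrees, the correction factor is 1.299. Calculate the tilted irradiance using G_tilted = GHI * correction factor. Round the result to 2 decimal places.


Identify the given values:
  GHI = 758 W/m^2, tilt correction factor = 1.299
Apply the formula G_tilted = GHI * factor:
  G_tilted = 758 * 1.299
  G_tilted = 984.64 W/m^2

984.64


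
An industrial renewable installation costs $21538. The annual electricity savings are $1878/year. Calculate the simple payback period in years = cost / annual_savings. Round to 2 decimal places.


Simple payback period = initial cost / annual savings
Payback = 21538 / 1878
Payback = 11.47 years

11.47


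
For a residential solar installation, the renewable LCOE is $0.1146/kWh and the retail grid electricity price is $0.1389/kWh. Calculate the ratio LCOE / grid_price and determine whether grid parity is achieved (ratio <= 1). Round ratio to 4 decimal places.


Compare LCOE to grid price:
  LCOE = $0.1146/kWh, Grid price = $0.1389/kWh
  Ratio = LCOE / grid_price = 0.1146 / 0.1389 = 0.8251
  Grid parity achieved (ratio <= 1)? yes

0.8251


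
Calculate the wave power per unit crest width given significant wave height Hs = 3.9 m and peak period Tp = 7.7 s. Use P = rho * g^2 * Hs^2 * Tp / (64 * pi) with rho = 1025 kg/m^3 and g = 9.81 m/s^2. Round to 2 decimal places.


Apply wave power formula:
  g^2 = 9.81^2 = 96.2361
  Hs^2 = 3.9^2 = 15.21
  Numerator = rho * g^2 * Hs^2 * Tp = 1025 * 96.2361 * 15.21 * 7.7 = 11552655.41
  Denominator = 64 * pi = 201.0619
  P = 11552655.41 / 201.0619 = 57458.19 W/m

57458.19


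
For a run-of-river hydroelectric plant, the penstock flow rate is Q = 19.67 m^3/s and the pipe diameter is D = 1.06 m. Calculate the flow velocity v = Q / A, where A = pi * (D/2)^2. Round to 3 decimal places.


Compute pipe cross-sectional area:
  A = pi * (D/2)^2 = pi * (1.06/2)^2 = 0.8825 m^2
Calculate velocity:
  v = Q / A = 19.67 / 0.8825
  v = 22.290 m/s

22.290


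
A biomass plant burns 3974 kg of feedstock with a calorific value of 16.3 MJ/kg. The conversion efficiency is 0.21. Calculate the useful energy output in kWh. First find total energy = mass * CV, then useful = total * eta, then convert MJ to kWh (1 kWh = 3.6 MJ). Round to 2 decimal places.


Total energy = mass * CV = 3974 * 16.3 = 64776.2 MJ
Useful energy = total * eta = 64776.2 * 0.21 = 13603.0 MJ
Convert to kWh: 13603.0 / 3.6
Useful energy = 3778.61 kWh

3778.61


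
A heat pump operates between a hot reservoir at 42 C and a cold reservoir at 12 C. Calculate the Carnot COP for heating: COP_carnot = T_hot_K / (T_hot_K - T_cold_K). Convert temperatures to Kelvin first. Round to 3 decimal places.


Convert to Kelvin:
  T_hot = 42 + 273.15 = 315.15 K
  T_cold = 12 + 273.15 = 285.15 K
Apply Carnot COP formula:
  COP = T_hot_K / (T_hot_K - T_cold_K) = 315.15 / 30.0
  COP = 10.505

10.505


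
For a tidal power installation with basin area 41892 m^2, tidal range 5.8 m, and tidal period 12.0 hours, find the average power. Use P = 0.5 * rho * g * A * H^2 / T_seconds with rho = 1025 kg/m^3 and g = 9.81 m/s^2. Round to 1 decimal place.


Convert period to seconds: T = 12.0 * 3600 = 43200.0 s
H^2 = 5.8^2 = 33.64
P = 0.5 * rho * g * A * H^2 / T
P = 0.5 * 1025 * 9.81 * 41892 * 33.64 / 43200.0
P = 164008.4 W

164008.4


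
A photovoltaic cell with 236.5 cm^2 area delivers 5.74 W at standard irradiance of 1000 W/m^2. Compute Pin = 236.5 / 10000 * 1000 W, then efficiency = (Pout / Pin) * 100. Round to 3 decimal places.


First compute the input power:
  Pin = area_cm2 / 10000 * G = 236.5 / 10000 * 1000 = 23.65 W
Then compute efficiency:
  Efficiency = (Pout / Pin) * 100 = (5.74 / 23.65) * 100
  Efficiency = 24.271%

24.271


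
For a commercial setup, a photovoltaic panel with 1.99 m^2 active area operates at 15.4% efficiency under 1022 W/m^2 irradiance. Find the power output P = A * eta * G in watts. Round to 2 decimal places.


Use the solar power formula P = A * eta * G.
Given: A = 1.99 m^2, eta = 0.154, G = 1022 W/m^2
P = 1.99 * 0.154 * 1022
P = 313.20 W

313.20


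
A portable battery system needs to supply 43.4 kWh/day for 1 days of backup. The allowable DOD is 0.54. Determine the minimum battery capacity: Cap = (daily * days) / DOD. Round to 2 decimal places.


Total energy needed = daily * days = 43.4 * 1 = 43.4 kWh
Account for depth of discharge:
  Cap = total_energy / DOD = 43.4 / 0.54
  Cap = 80.37 kWh

80.37


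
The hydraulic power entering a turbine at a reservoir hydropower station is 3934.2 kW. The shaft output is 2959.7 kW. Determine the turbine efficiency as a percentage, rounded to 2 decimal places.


Turbine efficiency = (output power / input power) * 100
eta = (2959.7 / 3934.2) * 100
eta = 75.23%

75.23


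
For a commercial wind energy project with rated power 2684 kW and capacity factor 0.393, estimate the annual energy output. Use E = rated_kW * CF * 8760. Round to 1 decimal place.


Annual energy = rated_kW * capacity_factor * hours_per_year
Given: P_rated = 2684 kW, CF = 0.393, hours = 8760
E = 2684 * 0.393 * 8760
E = 9240153.1 kWh

9240153.1


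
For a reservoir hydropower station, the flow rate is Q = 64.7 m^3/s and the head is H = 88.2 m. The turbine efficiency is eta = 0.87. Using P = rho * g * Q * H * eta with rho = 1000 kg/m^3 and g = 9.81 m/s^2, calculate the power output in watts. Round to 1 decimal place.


Apply the hydropower formula P = rho * g * Q * H * eta
rho * g = 1000 * 9.81 = 9810.0
P = 9810.0 * 64.7 * 88.2 * 0.87
P = 48703606.9 W

48703606.9


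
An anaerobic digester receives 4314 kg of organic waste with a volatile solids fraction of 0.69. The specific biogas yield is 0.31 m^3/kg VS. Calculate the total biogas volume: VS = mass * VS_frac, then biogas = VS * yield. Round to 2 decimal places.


Compute volatile solids:
  VS = mass * VS_fraction = 4314 * 0.69 = 2976.66 kg
Calculate biogas volume:
  Biogas = VS * specific_yield = 2976.66 * 0.31
  Biogas = 922.76 m^3

922.76


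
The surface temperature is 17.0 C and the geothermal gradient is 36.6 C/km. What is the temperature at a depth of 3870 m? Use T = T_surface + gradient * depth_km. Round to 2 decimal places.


Convert depth to km: 3870 / 1000 = 3.87 km
Temperature increase = gradient * depth_km = 36.6 * 3.87 = 141.64 C
Temperature at depth = T_surface + delta_T = 17.0 + 141.64
T = 158.64 C

158.64


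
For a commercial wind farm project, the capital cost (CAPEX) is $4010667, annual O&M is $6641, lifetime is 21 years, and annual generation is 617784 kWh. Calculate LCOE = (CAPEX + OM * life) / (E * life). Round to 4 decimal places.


Total cost = CAPEX + OM * lifetime = 4010667 + 6641 * 21 = 4010667 + 139461 = 4150128
Total generation = annual * lifetime = 617784 * 21 = 12973464 kWh
LCOE = 4150128 / 12973464
LCOE = 0.3199 $/kWh

0.3199


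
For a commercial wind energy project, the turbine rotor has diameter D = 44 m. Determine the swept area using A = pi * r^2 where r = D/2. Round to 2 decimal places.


Compute the rotor radius:
  r = D / 2 = 44 / 2 = 22.0 m
Calculate swept area:
  A = pi * r^2 = pi * 22.0^2
  A = 1520.53 m^2

1520.53


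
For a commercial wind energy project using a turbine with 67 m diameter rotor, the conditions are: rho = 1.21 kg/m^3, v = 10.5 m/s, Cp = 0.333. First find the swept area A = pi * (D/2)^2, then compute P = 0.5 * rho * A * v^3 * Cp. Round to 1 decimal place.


Step 1 -- Compute swept area:
  A = pi * (D/2)^2 = pi * (67/2)^2 = 3525.65 m^2
Step 2 -- Apply wind power equation:
  P = 0.5 * rho * A * v^3 * Cp
  v^3 = 10.5^3 = 1157.625
  P = 0.5 * 1.21 * 3525.65 * 1157.625 * 0.333
  P = 822255.9 W

822255.9


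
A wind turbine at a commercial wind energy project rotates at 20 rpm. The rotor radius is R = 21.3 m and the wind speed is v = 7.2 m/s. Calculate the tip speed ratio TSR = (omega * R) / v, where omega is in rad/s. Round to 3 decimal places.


Convert rotational speed to rad/s:
  omega = 20 * 2 * pi / 60 = 2.0944 rad/s
Compute tip speed:
  v_tip = omega * R = 2.0944 * 21.3 = 44.611 m/s
Tip speed ratio:
  TSR = v_tip / v_wind = 44.611 / 7.2 = 6.196

6.196


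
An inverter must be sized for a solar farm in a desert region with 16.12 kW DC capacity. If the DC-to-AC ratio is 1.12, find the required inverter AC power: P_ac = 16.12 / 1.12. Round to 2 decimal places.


The inverter AC capacity is determined by the DC/AC ratio.
Given: P_dc = 16.12 kW, DC/AC ratio = 1.12
P_ac = P_dc / ratio = 16.12 / 1.12
P_ac = 14.39 kW

14.39


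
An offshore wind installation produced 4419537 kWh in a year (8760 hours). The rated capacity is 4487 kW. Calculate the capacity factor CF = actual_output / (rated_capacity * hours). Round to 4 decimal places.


Capacity factor = actual output / maximum possible output
Maximum possible = rated * hours = 4487 * 8760 = 39306120 kWh
CF = 4419537 / 39306120
CF = 0.1124

0.1124


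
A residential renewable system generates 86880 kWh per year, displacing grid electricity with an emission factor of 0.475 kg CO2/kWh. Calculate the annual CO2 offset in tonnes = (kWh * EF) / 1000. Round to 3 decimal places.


CO2 offset in kg = generation * emission_factor
CO2 offset = 86880 * 0.475 = 41268.0 kg
Convert to tonnes:
  CO2 offset = 41268.0 / 1000 = 41.268 tonnes

41.268


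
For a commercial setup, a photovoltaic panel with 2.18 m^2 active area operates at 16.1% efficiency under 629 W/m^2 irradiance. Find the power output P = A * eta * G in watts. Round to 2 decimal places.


Use the solar power formula P = A * eta * G.
Given: A = 2.18 m^2, eta = 0.161, G = 629 W/m^2
P = 2.18 * 0.161 * 629
P = 220.77 W

220.77


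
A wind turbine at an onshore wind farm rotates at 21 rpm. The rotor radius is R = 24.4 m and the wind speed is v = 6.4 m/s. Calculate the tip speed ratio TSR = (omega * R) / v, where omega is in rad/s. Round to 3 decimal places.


Convert rotational speed to rad/s:
  omega = 21 * 2 * pi / 60 = 2.1991 rad/s
Compute tip speed:
  v_tip = omega * R = 2.1991 * 24.4 = 53.658 m/s
Tip speed ratio:
  TSR = v_tip / v_wind = 53.658 / 6.4 = 8.384

8.384


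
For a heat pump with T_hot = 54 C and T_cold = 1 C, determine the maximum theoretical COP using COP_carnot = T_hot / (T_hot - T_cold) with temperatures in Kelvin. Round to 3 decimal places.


Convert to Kelvin:
  T_hot = 54 + 273.15 = 327.15 K
  T_cold = 1 + 273.15 = 274.15 K
Apply Carnot COP formula:
  COP = T_hot_K / (T_hot_K - T_cold_K) = 327.15 / 53.0
  COP = 6.173

6.173


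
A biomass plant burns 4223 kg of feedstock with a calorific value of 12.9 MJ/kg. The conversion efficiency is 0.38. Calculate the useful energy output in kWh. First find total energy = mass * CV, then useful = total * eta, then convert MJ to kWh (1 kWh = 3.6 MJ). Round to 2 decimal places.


Total energy = mass * CV = 4223 * 12.9 = 54476.7 MJ
Useful energy = total * eta = 54476.7 * 0.38 = 20701.15 MJ
Convert to kWh: 20701.15 / 3.6
Useful energy = 5750.32 kWh

5750.32


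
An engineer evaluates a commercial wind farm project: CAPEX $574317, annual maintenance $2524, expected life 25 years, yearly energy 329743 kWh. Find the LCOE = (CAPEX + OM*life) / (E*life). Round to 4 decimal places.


Total cost = CAPEX + OM * lifetime = 574317 + 2524 * 25 = 574317 + 63100 = 637417
Total generation = annual * lifetime = 329743 * 25 = 8243575 kWh
LCOE = 637417 / 8243575
LCOE = 0.0773 $/kWh

0.0773


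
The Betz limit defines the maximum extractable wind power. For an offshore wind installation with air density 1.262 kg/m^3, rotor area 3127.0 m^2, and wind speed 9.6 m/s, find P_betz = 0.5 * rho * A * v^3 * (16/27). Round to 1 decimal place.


The Betz coefficient Cp_max = 16/27 = 0.5926
v^3 = 9.6^3 = 884.736
P_betz = 0.5 * rho * A * v^3 * Cp_max
P_betz = 0.5 * 1.262 * 3127.0 * 884.736 * 0.5926
P_betz = 1034492.1 W

1034492.1


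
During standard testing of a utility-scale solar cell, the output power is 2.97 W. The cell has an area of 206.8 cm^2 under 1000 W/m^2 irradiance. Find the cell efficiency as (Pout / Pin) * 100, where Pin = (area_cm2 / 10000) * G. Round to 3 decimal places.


First compute the input power:
  Pin = area_cm2 / 10000 * G = 206.8 / 10000 * 1000 = 20.68 W
Then compute efficiency:
  Efficiency = (Pout / Pin) * 100 = (2.97 / 20.68) * 100
  Efficiency = 14.362%

14.362


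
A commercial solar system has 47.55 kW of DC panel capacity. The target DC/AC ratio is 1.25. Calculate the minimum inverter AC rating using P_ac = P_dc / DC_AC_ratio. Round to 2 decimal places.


The inverter AC capacity is determined by the DC/AC ratio.
Given: P_dc = 47.55 kW, DC/AC ratio = 1.25
P_ac = P_dc / ratio = 47.55 / 1.25
P_ac = 38.04 kW

38.04


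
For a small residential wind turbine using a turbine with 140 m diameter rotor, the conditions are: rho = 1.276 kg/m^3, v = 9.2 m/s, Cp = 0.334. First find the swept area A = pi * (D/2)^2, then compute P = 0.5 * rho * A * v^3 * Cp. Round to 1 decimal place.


Step 1 -- Compute swept area:
  A = pi * (D/2)^2 = pi * (140/2)^2 = 15393.8 m^2
Step 2 -- Apply wind power equation:
  P = 0.5 * rho * A * v^3 * Cp
  v^3 = 9.2^3 = 778.688
  P = 0.5 * 1.276 * 15393.8 * 778.688 * 0.334
  P = 2554327.5 W

2554327.5


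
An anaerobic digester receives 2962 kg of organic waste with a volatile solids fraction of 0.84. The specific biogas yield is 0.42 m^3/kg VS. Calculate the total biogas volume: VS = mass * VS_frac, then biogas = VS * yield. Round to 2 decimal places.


Compute volatile solids:
  VS = mass * VS_fraction = 2962 * 0.84 = 2488.08 kg
Calculate biogas volume:
  Biogas = VS * specific_yield = 2488.08 * 0.42
  Biogas = 1044.99 m^3

1044.99


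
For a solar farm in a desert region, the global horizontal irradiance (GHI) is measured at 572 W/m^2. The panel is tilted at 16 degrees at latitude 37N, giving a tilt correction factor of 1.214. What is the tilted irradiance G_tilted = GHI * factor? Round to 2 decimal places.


Identify the given values:
  GHI = 572 W/m^2, tilt correction factor = 1.214
Apply the formula G_tilted = GHI * factor:
  G_tilted = 572 * 1.214
  G_tilted = 694.41 W/m^2

694.41


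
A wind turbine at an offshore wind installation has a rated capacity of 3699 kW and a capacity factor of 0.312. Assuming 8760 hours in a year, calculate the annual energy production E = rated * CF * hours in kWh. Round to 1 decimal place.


Annual energy = rated_kW * capacity_factor * hours_per_year
Given: P_rated = 3699 kW, CF = 0.312, hours = 8760
E = 3699 * 0.312 * 8760
E = 10109810.9 kWh

10109810.9


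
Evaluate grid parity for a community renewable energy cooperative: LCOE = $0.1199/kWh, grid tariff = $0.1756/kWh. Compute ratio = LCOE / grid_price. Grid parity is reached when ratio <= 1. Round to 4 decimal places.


Compare LCOE to grid price:
  LCOE = $0.1199/kWh, Grid price = $0.1756/kWh
  Ratio = LCOE / grid_price = 0.1199 / 0.1756 = 0.6828
  Grid parity achieved (ratio <= 1)? yes

0.6828


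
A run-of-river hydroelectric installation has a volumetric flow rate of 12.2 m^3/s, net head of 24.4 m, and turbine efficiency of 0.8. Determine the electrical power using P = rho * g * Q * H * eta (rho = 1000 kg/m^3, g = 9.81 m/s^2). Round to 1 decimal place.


Apply the hydropower formula P = rho * g * Q * H * eta
rho * g = 1000 * 9.81 = 9810.0
P = 9810.0 * 12.2 * 24.4 * 0.8
P = 2336192.6 W

2336192.6


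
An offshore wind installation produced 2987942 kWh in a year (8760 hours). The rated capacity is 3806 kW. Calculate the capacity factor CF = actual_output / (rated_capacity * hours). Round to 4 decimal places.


Capacity factor = actual output / maximum possible output
Maximum possible = rated * hours = 3806 * 8760 = 33340560 kWh
CF = 2987942 / 33340560
CF = 0.0896

0.0896


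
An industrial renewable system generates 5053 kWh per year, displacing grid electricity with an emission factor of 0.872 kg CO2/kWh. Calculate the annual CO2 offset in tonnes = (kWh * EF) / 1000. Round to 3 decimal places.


CO2 offset in kg = generation * emission_factor
CO2 offset = 5053 * 0.872 = 4406.22 kg
Convert to tonnes:
  CO2 offset = 4406.22 / 1000 = 4.406 tonnes

4.406


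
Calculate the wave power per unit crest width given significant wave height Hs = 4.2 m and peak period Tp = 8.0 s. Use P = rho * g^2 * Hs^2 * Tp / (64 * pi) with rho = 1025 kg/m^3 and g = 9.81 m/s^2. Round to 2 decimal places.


Apply wave power formula:
  g^2 = 9.81^2 = 96.2361
  Hs^2 = 4.2^2 = 17.64
  Numerator = rho * g^2 * Hs^2 * Tp = 1025 * 96.2361 * 17.64 * 8.0 = 13920359.39
  Denominator = 64 * pi = 201.0619
  P = 13920359.39 / 201.0619 = 69234.19 W/m

69234.19


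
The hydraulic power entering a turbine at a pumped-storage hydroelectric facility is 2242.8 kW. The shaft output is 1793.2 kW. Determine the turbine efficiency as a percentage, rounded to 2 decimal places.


Turbine efficiency = (output power / input power) * 100
eta = (1793.2 / 2242.8) * 100
eta = 79.95%

79.95


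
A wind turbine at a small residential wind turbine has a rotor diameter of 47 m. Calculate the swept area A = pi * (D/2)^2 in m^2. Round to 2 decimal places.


Compute the rotor radius:
  r = D / 2 = 47 / 2 = 23.5 m
Calculate swept area:
  A = pi * r^2 = pi * 23.5^2
  A = 1734.94 m^2

1734.94


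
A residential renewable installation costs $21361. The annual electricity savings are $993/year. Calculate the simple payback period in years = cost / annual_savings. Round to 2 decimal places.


Simple payback period = initial cost / annual savings
Payback = 21361 / 993
Payback = 21.51 years

21.51


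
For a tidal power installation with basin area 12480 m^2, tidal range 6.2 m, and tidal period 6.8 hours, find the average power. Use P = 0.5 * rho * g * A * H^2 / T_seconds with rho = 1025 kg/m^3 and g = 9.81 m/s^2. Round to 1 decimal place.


Convert period to seconds: T = 6.8 * 3600 = 24480.0 s
H^2 = 6.2^2 = 38.44
P = 0.5 * rho * g * A * H^2 / T
P = 0.5 * 1025 * 9.81 * 12480 * 38.44 / 24480.0
P = 98525.7 W

98525.7


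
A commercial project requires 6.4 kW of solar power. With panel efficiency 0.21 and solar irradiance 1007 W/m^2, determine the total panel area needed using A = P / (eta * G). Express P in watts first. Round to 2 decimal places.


Convert target power to watts: P = 6.4 * 1000 = 6400.0 W
Compute denominator: eta * G = 0.21 * 1007 = 211.47
Required area A = P / (eta * G) = 6400.0 / 211.47
A = 30.26 m^2

30.26
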